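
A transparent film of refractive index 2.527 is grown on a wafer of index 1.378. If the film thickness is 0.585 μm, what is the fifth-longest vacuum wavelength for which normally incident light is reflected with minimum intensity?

Ray reflecting at the top interface goes from n = 1.0 toward n = 2.527: a half-wave phase shift.
Bottom surface (2.527 → 1.378): reflection off a lower-index medium gives no phase shift.
Net: one phase inversion between the two reflected rays.
With one net inversion, destructive interference in reflection requires 2 n t = m λ.
λ = 2 n t / m. The fifth-longest wavelength is m = 5: λ = 2 × 2.527 × 585 / 5.00 = 591 nm.

591 nm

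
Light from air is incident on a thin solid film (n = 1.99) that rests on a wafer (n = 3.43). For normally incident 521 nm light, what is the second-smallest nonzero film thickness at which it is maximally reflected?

262 nm

Top surface (1.0 → 1.99): reflection off a higher-index medium gives a half-wave phase shift.
Ray reflecting at the bottom interface goes from n = 1.99 toward n = 3.43: a half-wave phase shift.
The two reflections carry the same phase change, so no net offset.
With no net inversion, constructive interference in reflection requires 2 n t = m λ.
The second-smallest nonzero thickness corresponds to m = 2: t = m λ / (2 n) = 2.00 × 521 / (2 × 1.99) = 262 nm.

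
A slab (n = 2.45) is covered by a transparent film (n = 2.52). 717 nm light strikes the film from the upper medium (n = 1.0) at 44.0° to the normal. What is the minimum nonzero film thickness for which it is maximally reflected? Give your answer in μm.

Top surface (1.0 → 2.52): reflection off a higher-index medium gives a half-wave phase shift.
Bottom surface (2.52 → 2.45): reflection off a lower-index medium gives no phase shift.
Exactly one π shift → a net half-wave offset.
With one net inversion, constructive interference in reflection requires 2 n t cos θ_r = (m + ½) λ.
Snell's law: 1.0 sin 44.0° = 2.52 sin θ_r → sin θ_r = 0.276, cos θ_r = 0.961.
Minimum at m = 0: t = λ / (4 n cos θ_r) = 717 / (4 × 2.52 × 0.961) = 74.0 nm.

0.0740 μm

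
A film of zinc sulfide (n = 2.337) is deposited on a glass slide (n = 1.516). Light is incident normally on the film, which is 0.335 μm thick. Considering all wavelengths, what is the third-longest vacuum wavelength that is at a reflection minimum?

522 nm

Ray reflecting at the top interface goes from n = 1.0 toward n = 2.337: a half-wave phase shift.
Bottom surface (2.337 → 1.516): reflection off a lower-index medium gives no phase shift.
Net: one phase inversion between the two reflected rays.
For weak reflection here: 2 n t = m λ.
λ = 2 n t / m. The third-longest wavelength is m = 3: λ = 2 × 2.337 × 335 / 3.00 = 522 nm.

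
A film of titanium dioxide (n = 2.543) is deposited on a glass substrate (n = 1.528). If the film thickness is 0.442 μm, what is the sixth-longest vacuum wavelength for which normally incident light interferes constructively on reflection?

409 nm

Ray reflecting at the top interface goes from n = 1.0 toward n = 2.543: a half-wave phase shift.
Bottom surface (2.543 → 1.528): reflection off a lower-index medium gives no phase shift.
The two reflections differ by half a wavelength.
With one net inversion, constructive interference in reflection requires 2 n t = (m + ½) λ.
λ = 2 n t / (m + ½). The sixth-longest wavelength is m = 5: λ = 2 × 2.543 × 442 / 5.50 = 409 nm.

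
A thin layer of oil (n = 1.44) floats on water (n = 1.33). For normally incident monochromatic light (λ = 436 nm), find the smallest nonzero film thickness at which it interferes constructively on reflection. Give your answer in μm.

Ray reflecting at the top interface goes from n = 1.0 toward n = 1.44: a half-wave phase shift.
At the lower boundary (n = 1.44 to n = 1.33) the reflected ray undergoes no phase shift.
The two reflections differ by half a wavelength.
For strong reflection here: 2 n t = (m + ½) λ.
Minimum at m = 0: t = λ / (4 n) = 436 / (4 × 1.44) = 75.7 nm.

0.0757 μm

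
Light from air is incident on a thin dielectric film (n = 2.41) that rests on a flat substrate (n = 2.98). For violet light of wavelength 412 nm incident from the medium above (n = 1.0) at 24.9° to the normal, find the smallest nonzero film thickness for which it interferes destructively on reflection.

43.4 nm

Top surface (1.0 → 2.41): reflection off a higher-index medium gives a half-wave phase shift.
At the lower boundary (n = 2.41 to n = 2.98) the reflected ray undergoes a half-wave phase shift.
Net: no relative phase inversion (both shifts match).
With no net inversion, destructive interference in reflection requires 2 n t cos θ_r = (m + ½) λ.
Snell's law: 1.0 sin 24.9° = 2.41 sin θ_r → sin θ_r = 0.175, cos θ_r = 0.985.
Minimum at m = 0: t = λ / (4 n cos θ_r) = 412 / (4 × 2.41 × 0.985) = 43.4 nm.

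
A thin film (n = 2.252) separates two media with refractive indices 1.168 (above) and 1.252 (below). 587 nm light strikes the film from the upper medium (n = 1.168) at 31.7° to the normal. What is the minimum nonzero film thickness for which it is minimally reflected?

Ray reflecting at the top interface goes from n = 1.168 toward n = 2.252: a half-wave phase shift.
Bottom surface (2.252 → 1.252): reflection off a lower-index medium gives no phase shift.
Net: one phase inversion between the two reflected rays.
So the condition for destructive reflection is 2 n t cos θ_r = m λ.
Snell's law: 1.168 sin 31.7° = 2.252 sin θ_r → sin θ_r = 0.273, cos θ_r = 0.962.
Minimum nonzero at m = 1: t = λ / (2 n cos θ_r) = 587 / (2 × 2.252 × 0.962) = 135 nm.

135 nm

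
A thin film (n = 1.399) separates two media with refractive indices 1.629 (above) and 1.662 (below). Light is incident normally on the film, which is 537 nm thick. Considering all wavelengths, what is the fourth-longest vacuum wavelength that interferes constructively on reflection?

Ray reflecting at the top interface goes from n = 1.629 toward n = 1.399: no phase shift.
Ray reflecting at the bottom interface goes from n = 1.399 toward n = 1.662: a half-wave phase shift.
Net: one phase inversion between the two reflected rays.
So the condition for constructive reflection is 2 n t = (m + ½) λ.
λ = 2 n t / (m + ½). The fourth-longest wavelength is m = 3: λ = 2 × 1.399 × 537 / 3.50 = 429 nm.

429 nm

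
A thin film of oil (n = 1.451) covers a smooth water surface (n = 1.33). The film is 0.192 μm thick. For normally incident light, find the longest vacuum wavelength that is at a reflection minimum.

Ray reflecting at the top interface goes from n = 1.0 toward n = 1.451: a half-wave phase shift.
At the lower boundary (n = 1.451 to n = 1.33) the reflected ray undergoes no phase shift.
Exactly one π shift → a net half-wave offset.
For weak reflection here: 2 n t = m λ.
λ = 2 n t / m. The longest wavelength is m = 1: λ = 2 × 1.451 × 192 / 1.00 = 557 nm.

557 nm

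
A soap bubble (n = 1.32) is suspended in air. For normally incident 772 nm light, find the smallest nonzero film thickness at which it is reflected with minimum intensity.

Ray reflecting at the top interface goes from n = 1.0 toward n = 1.32: a half-wave phase shift.
Ray reflecting at the bottom interface goes from n = 1.32 toward n = 1.0: no phase shift.
The two reflections differ by half a wavelength.
With one net inversion, destructive interference in reflection requires 2 n t = m λ.
Minimum nonzero at m = 1: t = λ / (2 n) = 772 / (2 × 1.32) = 292 nm.

292 nm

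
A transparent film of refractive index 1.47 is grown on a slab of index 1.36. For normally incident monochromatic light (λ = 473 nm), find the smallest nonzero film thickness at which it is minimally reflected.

161 nm

At the upper boundary (n = 1.0 to n = 1.47) the reflected ray undergoes a half-wave phase shift.
Bottom surface (1.47 → 1.36): reflection off a lower-index medium gives no phase shift.
Net: one phase inversion between the two reflected rays.
So the condition for destructive reflection is 2 n t = m λ.
Minimum nonzero at m = 1: t = λ / (2 n) = 473 / (2 × 1.47) = 161 nm.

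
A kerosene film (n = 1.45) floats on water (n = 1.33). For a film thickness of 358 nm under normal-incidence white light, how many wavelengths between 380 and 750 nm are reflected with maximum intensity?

At the upper boundary (n = 1.0 to n = 1.45) the reflected ray undergoes a half-wave phase shift.
Ray reflecting at the bottom interface goes from n = 1.45 toward n = 1.33: no phase shift.
Net: one phase inversion between the two reflected rays.
With one net inversion, constructive interference in reflection requires 2 n t = (m + ½) λ.
λ = 2 n t / (m + ½) = 1038 / (m + ½) nm.
m=0: 2076 nm (IR); m=1: 692 nm (visible); m=2: 415 nm (visible); m=3: 297 nm (UV).

2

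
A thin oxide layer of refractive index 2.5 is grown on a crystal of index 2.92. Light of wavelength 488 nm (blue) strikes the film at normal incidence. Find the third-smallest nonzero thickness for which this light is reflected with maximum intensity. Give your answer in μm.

0.293 μm

Top surface (1.0 → 2.5): reflection off a higher-index medium gives a half-wave phase shift.
At the lower boundary (n = 2.5 to n = 2.92) the reflected ray undergoes a half-wave phase shift.
Zero or two π shifts → no net half-wave offset.
So the condition for constructive reflection is 2 n t = m λ.
The third-smallest nonzero thickness corresponds to m = 3: t = m λ / (2 n) = 3.00 × 488 / (2 × 2.5) = 293 nm.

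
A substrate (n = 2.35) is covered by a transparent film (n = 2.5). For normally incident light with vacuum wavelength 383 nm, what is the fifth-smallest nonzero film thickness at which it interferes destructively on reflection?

At the upper boundary (n = 1.0 to n = 2.5) the reflected ray undergoes a half-wave phase shift.
Bottom surface (2.5 → 2.35): reflection off a lower-index medium gives no phase shift.
The two reflections differ by half a wavelength.
For weak reflection here: 2 n t = m λ.
The fifth-smallest nonzero thickness corresponds to m = 5: t = m λ / (2 n) = 5.00 × 383 / (2 × 2.5) = 383 nm.

383 nm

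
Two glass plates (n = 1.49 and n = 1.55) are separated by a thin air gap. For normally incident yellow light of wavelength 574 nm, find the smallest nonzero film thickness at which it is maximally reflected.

At the upper boundary (n = 1.49 to n = 1.0) the reflected ray undergoes no phase shift.
At the lower boundary (n = 1.0 to n = 1.55) the reflected ray undergoes a half-wave phase shift.
The two reflections differ by half a wavelength.
With one net inversion, constructive interference in reflection requires 2 n t = (m + ½) λ.
Minimum at m = 0: t = λ / (4 n) = 574 / (4 × 1.0) = 144 nm.

144 nm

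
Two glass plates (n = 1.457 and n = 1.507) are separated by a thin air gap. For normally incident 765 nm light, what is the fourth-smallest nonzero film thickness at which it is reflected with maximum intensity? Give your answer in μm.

Top surface (1.457 → 1.0): reflection off a lower-index medium gives no phase shift.
Ray reflecting at the bottom interface goes from n = 1.0 toward n = 1.507: a half-wave phase shift.
Net: one phase inversion between the two reflected rays.
For maximum reflection here: 2 n t = (m + ½) λ.
The fourth-smallest nonzero thickness corresponds to m = 3: t = (m + ½) λ / (2 n) = 3.50 × 765 / (2 × 1.0) = 1339 nm.

1.34 μm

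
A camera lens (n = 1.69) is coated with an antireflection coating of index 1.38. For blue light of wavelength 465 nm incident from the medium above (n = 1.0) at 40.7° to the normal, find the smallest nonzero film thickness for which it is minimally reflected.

95.6 nm

Ray reflecting at the top interface goes from n = 1.0 toward n = 1.38: a half-wave phase shift.
Bottom surface (1.38 → 1.69): reflection off a higher-index medium gives a half-wave phase shift.
Net: no relative phase inversion (both shifts match).
With no net inversion, destructive interference in reflection requires 2 n t cos θ_r = (m + ½) λ.
Snell's law: 1.0 sin 40.7° = 1.38 sin θ_r → sin θ_r = 0.473, cos θ_r = 0.881.
Minimum at m = 0: t = λ / (4 n cos θ_r) = 465 / (4 × 1.38 × 0.881) = 95.6 nm.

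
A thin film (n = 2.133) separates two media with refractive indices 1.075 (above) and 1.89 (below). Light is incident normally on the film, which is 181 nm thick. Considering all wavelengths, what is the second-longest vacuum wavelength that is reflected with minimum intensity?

386 nm

Top surface (1.075 → 2.133): reflection off a higher-index medium gives a half-wave phase shift.
Ray reflecting at the bottom interface goes from n = 2.133 toward n = 1.89: no phase shift.
Net: one phase inversion between the two reflected rays.
For minimum reflection here: 2 n t = m λ.
λ = 2 n t / m. The second-longest wavelength is m = 2: λ = 2 × 2.133 × 181 / 2.00 = 386 nm.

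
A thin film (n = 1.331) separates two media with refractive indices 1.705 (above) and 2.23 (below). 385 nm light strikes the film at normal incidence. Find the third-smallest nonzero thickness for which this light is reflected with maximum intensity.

At the upper boundary (n = 1.705 to n = 1.331) the reflected ray undergoes no phase shift.
At the lower boundary (n = 1.331 to n = 2.23) the reflected ray undergoes a half-wave phase shift.
The two reflections differ by half a wavelength.
For strong reflection here: 2 n t = (m + ½) λ.
The third-smallest nonzero thickness corresponds to m = 2: t = (m + ½) λ / (2 n) = 2.50 × 385 / (2 × 1.331) = 362 nm.

362 nm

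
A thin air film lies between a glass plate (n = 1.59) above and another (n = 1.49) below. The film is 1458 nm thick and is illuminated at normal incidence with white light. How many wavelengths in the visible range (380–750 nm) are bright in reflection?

At the upper boundary (n = 1.59 to n = 1.0) the reflected ray undergoes no phase shift.
Ray reflecting at the bottom interface goes from n = 1.0 toward n = 1.49: a half-wave phase shift.
Net: one phase inversion between the two reflected rays.
So the condition for constructive reflection is 2 n t = (m + ½) λ.
λ = 2 n t / (m + ½) = 2916 / (m + ½) nm.
m=3: 833 nm (IR); m=4: 648 nm (visible); m=5: 530 nm (visible); m=6: 449 nm (visible); m=7: 389 nm (visible); m=8: 343 nm (UV).

4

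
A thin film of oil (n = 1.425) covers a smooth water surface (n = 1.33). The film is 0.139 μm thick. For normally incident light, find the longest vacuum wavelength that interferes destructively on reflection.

At the upper boundary (n = 1.0 to n = 1.425) the reflected ray undergoes a half-wave phase shift.
At the lower boundary (n = 1.425 to n = 1.33) the reflected ray undergoes no phase shift.
The two reflections differ by half a wavelength.
So the condition for destructive reflection is 2 n t = m λ.
λ = 2 n t / m. The longest wavelength is m = 1: λ = 2 × 1.425 × 139 / 1.00 = 396 nm.

396 nm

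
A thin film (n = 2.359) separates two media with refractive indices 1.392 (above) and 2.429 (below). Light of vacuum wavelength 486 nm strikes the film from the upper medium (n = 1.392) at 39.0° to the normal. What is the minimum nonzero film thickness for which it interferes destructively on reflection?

Top surface (1.392 → 2.359): reflection off a higher-index medium gives a half-wave phase shift.
Bottom surface (2.359 → 2.429): reflection off a higher-index medium gives a half-wave phase shift.
The two reflections carry the same phase change, so no net offset.
For dark reflection here: 2 n t cos θ_r = (m + ½) λ.
Snell's law: 1.392 sin 39.0° = 2.359 sin θ_r → sin θ_r = 0.371, cos θ_r = 0.928.
Minimum at m = 0: t = λ / (4 n cos θ_r) = 486 / (4 × 2.359 × 0.928) = 55.5 nm.

55.5 nm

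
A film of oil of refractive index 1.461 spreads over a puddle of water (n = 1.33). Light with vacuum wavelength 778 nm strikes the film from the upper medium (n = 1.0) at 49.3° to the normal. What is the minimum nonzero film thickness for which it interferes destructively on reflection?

311 nm

Ray reflecting at the top interface goes from n = 1.0 toward n = 1.461: a half-wave phase shift.
Ray reflecting at the bottom interface goes from n = 1.461 toward n = 1.33: no phase shift.
The two reflections differ by half a wavelength.
With one net inversion, destructive interference in reflection requires 2 n t cos θ_r = m λ.
Snell's law: 1.0 sin 49.3° = 1.461 sin θ_r → sin θ_r = 0.519, cos θ_r = 0.855.
Minimum nonzero at m = 1: t = λ / (2 n cos θ_r) = 778 / (2 × 1.461 × 0.855) = 311 nm.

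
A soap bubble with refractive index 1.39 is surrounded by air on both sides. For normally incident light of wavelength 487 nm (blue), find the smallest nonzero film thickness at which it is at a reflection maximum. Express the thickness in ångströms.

876 Å

Ray reflecting at the top interface goes from n = 1.0 toward n = 1.39: a half-wave phase shift.
Ray reflecting at the bottom interface goes from n = 1.39 toward n = 1.0: no phase shift.
Exactly one π shift → a net half-wave offset.
For maximum reflection here: 2 n t = (m + ½) λ.
Minimum at m = 0: t = λ / (4 n) = 487 / (4 × 1.39) = 87.6 nm.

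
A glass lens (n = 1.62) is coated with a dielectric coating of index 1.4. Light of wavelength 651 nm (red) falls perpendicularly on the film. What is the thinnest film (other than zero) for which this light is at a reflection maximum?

At the upper boundary (n = 1.0 to n = 1.4) the reflected ray undergoes a half-wave phase shift.
At the lower boundary (n = 1.4 to n = 1.62) the reflected ray undergoes a half-wave phase shift.
Net: no relative phase inversion (both shifts match).
For maximum reflection here: 2 n t = m λ.
Minimum nonzero at m = 1: t = λ / (2 n) = 651 / (2 × 1.4) = 233 nm.

233 nm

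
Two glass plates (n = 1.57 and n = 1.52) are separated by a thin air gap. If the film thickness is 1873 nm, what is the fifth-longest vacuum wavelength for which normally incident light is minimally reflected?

749 nm

At the upper boundary (n = 1.57 to n = 1.0) the reflected ray undergoes no phase shift.
At the lower boundary (n = 1.0 to n = 1.52) the reflected ray undergoes a half-wave phase shift.
Net: one phase inversion between the two reflected rays.
For weak reflection here: 2 n t = m λ.
λ = 2 n t / m. The fifth-longest wavelength is m = 5: λ = 2 × 1.0 × 1873 / 5.00 = 749 nm.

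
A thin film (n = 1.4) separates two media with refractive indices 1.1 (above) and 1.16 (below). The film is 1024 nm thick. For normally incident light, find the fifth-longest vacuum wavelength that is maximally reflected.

637 nm

At the upper boundary (n = 1.1 to n = 1.4) the reflected ray undergoes a half-wave phase shift.
Bottom surface (1.4 → 1.16): reflection off a lower-index medium gives no phase shift.
Net: one phase inversion between the two reflected rays.
For maximum reflection here: 2 n t = (m + ½) λ.
λ = 2 n t / (m + ½). The fifth-longest wavelength is m = 4: λ = 2 × 1.4 × 1024 / 4.50 = 637 nm.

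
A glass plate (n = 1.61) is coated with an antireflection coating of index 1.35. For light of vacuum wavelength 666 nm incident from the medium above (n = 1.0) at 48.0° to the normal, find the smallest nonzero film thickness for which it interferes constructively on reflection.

295 nm

At the upper boundary (n = 1.0 to n = 1.35) the reflected ray undergoes a half-wave phase shift.
Ray reflecting at the bottom interface goes from n = 1.35 toward n = 1.61: a half-wave phase shift.
Net: no relative phase inversion (both shifts match).
So the condition for constructive reflection is 2 n t cos θ_r = m λ.
Snell's law: 1.0 sin 48.0° = 1.35 sin θ_r → sin θ_r = 0.550, cos θ_r = 0.835.
Minimum nonzero at m = 1: t = λ / (2 n cos θ_r) = 666 / (2 × 1.35 × 0.835) = 295 nm.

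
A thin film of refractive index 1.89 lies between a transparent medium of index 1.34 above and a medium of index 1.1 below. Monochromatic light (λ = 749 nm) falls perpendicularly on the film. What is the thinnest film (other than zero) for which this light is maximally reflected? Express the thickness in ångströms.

Top surface (1.34 → 1.89): reflection off a higher-index medium gives a half-wave phase shift.
Ray reflecting at the bottom interface goes from n = 1.89 toward n = 1.1: no phase shift.
Net: one phase inversion between the two reflected rays.
With one net inversion, constructive interference in reflection requires 2 n t = (m + ½) λ.
Minimum at m = 0: t = λ / (4 n) = 749 / (4 × 1.89) = 99.1 nm.

991 Å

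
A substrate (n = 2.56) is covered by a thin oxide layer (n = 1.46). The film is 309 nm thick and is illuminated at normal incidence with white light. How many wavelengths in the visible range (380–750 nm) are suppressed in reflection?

1

Ray reflecting at the top interface goes from n = 1.0 toward n = 1.46: a half-wave phase shift.
Bottom surface (1.46 → 2.56): reflection off a higher-index medium gives a half-wave phase shift.
Zero or two π shifts → no net half-wave offset.
So the condition for destructive reflection is 2 n t = (m + ½) λ.
λ = 2 n t / (m + ½) = 902 / (m + ½) nm.
m=0: 1805 nm (IR); m=1: 602 nm (visible); m=2: 361 nm (UV).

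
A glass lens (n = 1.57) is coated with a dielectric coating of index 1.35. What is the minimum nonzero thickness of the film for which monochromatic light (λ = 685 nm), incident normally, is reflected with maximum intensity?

Top surface (1.0 → 1.35): reflection off a higher-index medium gives a half-wave phase shift.
Ray reflecting at the bottom interface goes from n = 1.35 toward n = 1.57: a half-wave phase shift.
Zero or two π shifts → no net half-wave offset.
So the condition for constructive reflection is 2 n t = m λ.
Minimum nonzero at m = 1: t = λ / (2 n) = 685 / (2 × 1.35) = 254 nm.

254 nm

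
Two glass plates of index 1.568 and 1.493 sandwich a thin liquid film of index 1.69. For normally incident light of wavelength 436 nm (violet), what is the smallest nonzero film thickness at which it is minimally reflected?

Ray reflecting at the top interface goes from n = 1.568 toward n = 1.69: a half-wave phase shift.
Bottom surface (1.69 → 1.493): reflection off a lower-index medium gives no phase shift.
Exactly one π shift → a net half-wave offset.
With one net inversion, destructive interference in reflection requires 2 n t = m λ.
The smallest nonzero thickness corresponds to m = 1: t = m λ / (2 n) = 1.00 × 436 / (2 × 1.69) = 129 nm.

129 nm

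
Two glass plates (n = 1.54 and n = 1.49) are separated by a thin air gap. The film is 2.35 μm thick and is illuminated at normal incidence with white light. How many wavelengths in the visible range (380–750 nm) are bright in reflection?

6

At the upper boundary (n = 1.54 to n = 1.0) the reflected ray undergoes no phase shift.
Bottom surface (1.0 → 1.49): reflection off a higher-index medium gives a half-wave phase shift.
The two reflections differ by half a wavelength.
So the condition for constructive reflection is 2 n t = (m + ½) λ.
λ = 2 n t / (m + ½) = 4700 / (m + ½) nm.
m=5: 855 nm (IR); m=6: 723 nm (visible); m=7: 627 nm (visible); m=8: 553 nm (visible); m=9: 495 nm (visible); m=10: 448 nm (visible); m=11: 409 nm (visible); m=12: 376 nm (UV).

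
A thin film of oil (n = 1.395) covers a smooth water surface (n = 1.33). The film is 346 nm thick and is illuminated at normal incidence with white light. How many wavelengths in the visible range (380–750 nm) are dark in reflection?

1

Top surface (1.0 → 1.395): reflection off a higher-index medium gives a half-wave phase shift.
Ray reflecting at the bottom interface goes from n = 1.395 toward n = 1.33: no phase shift.
Exactly one π shift → a net half-wave offset.
So the condition for destructive reflection is 2 n t = m λ.
λ = 2 n t / m = 965 / m nm.
m=1: 965 nm (IR); m=2: 483 nm (visible); m=3: 322 nm (UV).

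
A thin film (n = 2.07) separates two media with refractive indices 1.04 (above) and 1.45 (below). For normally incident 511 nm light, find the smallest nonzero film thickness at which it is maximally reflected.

Ray reflecting at the top interface goes from n = 1.04 toward n = 2.07: a half-wave phase shift.
At the lower boundary (n = 2.07 to n = 1.45) the reflected ray undergoes no phase shift.
Net: one phase inversion between the two reflected rays.
For strong reflection here: 2 n t = (m + ½) λ.
Minimum at m = 0: t = λ / (4 n) = 511 / (4 × 2.07) = 61.7 nm.

61.7 nm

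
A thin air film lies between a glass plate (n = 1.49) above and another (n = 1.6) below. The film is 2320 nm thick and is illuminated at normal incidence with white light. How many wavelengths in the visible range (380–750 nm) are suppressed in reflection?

6

Top surface (1.49 → 1.0): reflection off a lower-index medium gives no phase shift.
Ray reflecting at the bottom interface goes from n = 1.0 toward n = 1.6: a half-wave phase shift.
The two reflections differ by half a wavelength.
With one net inversion, destructive interference in reflection requires 2 n t = m λ.
λ = 2 n t / m = 4640 / m nm.
m=6: 773 nm (IR); m=7: 663 nm (visible); m=8: 580 nm (visible); m=9: 516 nm (visible); m=10: 464 nm (visible); m=11: 422 nm (visible); m=12: 387 nm (visible); m=13: 357 nm (UV).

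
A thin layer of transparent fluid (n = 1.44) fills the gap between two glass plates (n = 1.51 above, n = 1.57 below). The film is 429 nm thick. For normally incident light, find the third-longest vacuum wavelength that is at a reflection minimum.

412 nm

Ray reflecting at the top interface goes from n = 1.51 toward n = 1.44: no phase shift.
Bottom surface (1.44 → 1.57): reflection off a higher-index medium gives a half-wave phase shift.
Exactly one π shift → a net half-wave offset.
For weak reflection here: 2 n t = m λ.
λ = 2 n t / m. The third-longest wavelength is m = 3: λ = 2 × 1.44 × 429 / 3.00 = 412 nm.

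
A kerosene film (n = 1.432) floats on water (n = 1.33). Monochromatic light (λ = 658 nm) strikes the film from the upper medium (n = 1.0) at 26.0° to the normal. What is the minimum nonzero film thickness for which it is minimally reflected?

241 nm

Ray reflecting at the top interface goes from n = 1.0 toward n = 1.432: a half-wave phase shift.
Ray reflecting at the bottom interface goes from n = 1.432 toward n = 1.33: no phase shift.
Exactly one π shift → a net half-wave offset.
With one net inversion, destructive interference in reflection requires 2 n t cos θ_r = m λ.
Snell's law: 1.0 sin 26.0° = 1.432 sin θ_r → sin θ_r = 0.306, cos θ_r = 0.952.
Minimum nonzero at m = 1: t = λ / (2 n cos θ_r) = 658 / (2 × 1.432 × 0.952) = 241 nm.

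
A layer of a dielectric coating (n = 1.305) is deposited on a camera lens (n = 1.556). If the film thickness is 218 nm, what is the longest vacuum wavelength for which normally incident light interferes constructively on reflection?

Top surface (1.0 → 1.305): reflection off a higher-index medium gives a half-wave phase shift.
Bottom surface (1.305 → 1.556): reflection off a higher-index medium gives a half-wave phase shift.
Zero or two π shifts → no net half-wave offset.
So the condition for constructive reflection is 2 n t = m λ.
λ = 2 n t / m. The longest wavelength is m = 1: λ = 2 × 1.305 × 218 / 1.00 = 569 nm.

569 nm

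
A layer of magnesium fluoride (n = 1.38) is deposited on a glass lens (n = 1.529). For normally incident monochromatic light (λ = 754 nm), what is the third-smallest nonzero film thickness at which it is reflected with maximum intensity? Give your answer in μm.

At the upper boundary (n = 1.0 to n = 1.38) the reflected ray undergoes a half-wave phase shift.
Ray reflecting at the bottom interface goes from n = 1.38 toward n = 1.529: a half-wave phase shift.
Zero or two π shifts → no net half-wave offset.
So the condition for constructive reflection is 2 n t = m λ.
The third-smallest nonzero thickness corresponds to m = 3: t = m λ / (2 n) = 3.00 × 754 / (2 × 1.38) = 820 nm.

0.820 μm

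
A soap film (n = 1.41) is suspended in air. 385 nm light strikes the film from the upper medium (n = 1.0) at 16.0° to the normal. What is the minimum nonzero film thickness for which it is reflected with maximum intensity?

Ray reflecting at the top interface goes from n = 1.0 toward n = 1.41: a half-wave phase shift.
At the lower boundary (n = 1.41 to n = 1.0) the reflected ray undergoes no phase shift.
Exactly one π shift → a net half-wave offset.
With one net inversion, constructive interference in reflection requires 2 n t cos θ_r = (m + ½) λ.
Snell's law: 1.0 sin 16.0° = 1.41 sin θ_r → sin θ_r = 0.195, cos θ_r = 0.981.
Minimum at m = 0: t = λ / (4 n cos θ_r) = 385 / (4 × 1.41 × 0.981) = 69.6 nm.

69.6 nm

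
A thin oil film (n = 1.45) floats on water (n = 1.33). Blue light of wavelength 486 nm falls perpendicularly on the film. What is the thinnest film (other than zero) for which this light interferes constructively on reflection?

83.8 nm

Top surface (1.0 → 1.45): reflection off a higher-index medium gives a half-wave phase shift.
Bottom surface (1.45 → 1.33): reflection off a lower-index medium gives no phase shift.
The two reflections differ by half a wavelength.
For strong reflection here: 2 n t = (m + ½) λ.
Minimum at m = 0: t = λ / (4 n) = 486 / (4 × 1.45) = 83.8 nm.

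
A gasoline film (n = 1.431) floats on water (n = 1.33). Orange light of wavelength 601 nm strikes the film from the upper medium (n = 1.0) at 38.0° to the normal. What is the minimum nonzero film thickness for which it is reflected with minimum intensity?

Top surface (1.0 → 1.431): reflection off a higher-index medium gives a half-wave phase shift.
At the lower boundary (n = 1.431 to n = 1.33) the reflected ray undergoes no phase shift.
Exactly one π shift → a net half-wave offset.
For minimum reflection here: 2 n t cos θ_r = m λ.
Snell's law: 1.0 sin 38.0° = 1.431 sin θ_r → sin θ_r = 0.430, cos θ_r = 0.903.
Minimum nonzero at m = 1: t = λ / (2 n cos θ_r) = 601 / (2 × 1.431 × 0.903) = 233 nm.

233 nm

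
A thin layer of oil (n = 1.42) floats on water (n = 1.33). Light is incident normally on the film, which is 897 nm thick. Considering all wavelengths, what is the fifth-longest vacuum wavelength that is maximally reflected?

566 nm

At the upper boundary (n = 1.0 to n = 1.42) the reflected ray undergoes a half-wave phase shift.
At the lower boundary (n = 1.42 to n = 1.33) the reflected ray undergoes no phase shift.
The two reflections differ by half a wavelength.
With one net inversion, constructive interference in reflection requires 2 n t = (m + ½) λ.
λ = 2 n t / (m + ½). The fifth-longest wavelength is m = 4: λ = 2 × 1.42 × 897 / 4.50 = 566 nm.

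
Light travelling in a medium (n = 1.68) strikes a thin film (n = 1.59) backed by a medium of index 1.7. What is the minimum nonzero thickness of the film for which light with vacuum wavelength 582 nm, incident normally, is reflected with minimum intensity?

Ray reflecting at the top interface goes from n = 1.68 toward n = 1.59: no phase shift.
At the lower boundary (n = 1.59 to n = 1.7) the reflected ray undergoes a half-wave phase shift.
The two reflections differ by half a wavelength.
For dark reflection here: 2 n t = m λ.
Minimum nonzero at m = 1: t = λ / (2 n) = 582 / (2 × 1.59) = 183 nm.

183 nm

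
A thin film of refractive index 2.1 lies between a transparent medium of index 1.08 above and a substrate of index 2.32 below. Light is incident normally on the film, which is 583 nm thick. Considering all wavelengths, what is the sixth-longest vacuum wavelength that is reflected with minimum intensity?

At the upper boundary (n = 1.08 to n = 2.1) the reflected ray undergoes a half-wave phase shift.
At the lower boundary (n = 2.1 to n = 2.32) the reflected ray undergoes a half-wave phase shift.
Zero or two π shifts → no net half-wave offset.
For weak reflection here: 2 n t = (m + ½) λ.
λ = 2 n t / (m + ½). The sixth-longest wavelength is m = 5: λ = 2 × 2.1 × 583 / 5.50 = 445 nm.

445 nm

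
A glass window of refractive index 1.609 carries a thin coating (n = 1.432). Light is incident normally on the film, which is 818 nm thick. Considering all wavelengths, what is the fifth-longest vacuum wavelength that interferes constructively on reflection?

At the upper boundary (n = 1.0 to n = 1.432) the reflected ray undergoes a half-wave phase shift.
Bottom surface (1.432 → 1.609): reflection off a higher-index medium gives a half-wave phase shift.
Zero or two π shifts → no net half-wave offset.
For maximum reflection here: 2 n t = m λ.
λ = 2 n t / m. The fifth-longest wavelength is m = 5: λ = 2 × 1.432 × 818 / 5.00 = 469 nm.

469 nm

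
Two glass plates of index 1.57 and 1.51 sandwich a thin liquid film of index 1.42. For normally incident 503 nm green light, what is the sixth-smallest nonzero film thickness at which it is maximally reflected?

974 nm

Top surface (1.57 → 1.42): reflection off a lower-index medium gives no phase shift.
Ray reflecting at the bottom interface goes from n = 1.42 toward n = 1.51: a half-wave phase shift.
Exactly one π shift → a net half-wave offset.
So the condition for constructive reflection is 2 n t = (m + ½) λ.
The sixth-smallest nonzero thickness corresponds to m = 5: t = (m + ½) λ / (2 n) = 5.50 × 503 / (2 × 1.42) = 974 nm.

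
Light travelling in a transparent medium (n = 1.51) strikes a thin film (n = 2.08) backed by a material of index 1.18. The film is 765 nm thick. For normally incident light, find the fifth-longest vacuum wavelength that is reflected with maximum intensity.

At the upper boundary (n = 1.51 to n = 2.08) the reflected ray undergoes a half-wave phase shift.
Bottom surface (2.08 → 1.18): reflection off a lower-index medium gives no phase shift.
The two reflections differ by half a wavelength.
For bright reflection here: 2 n t = (m + ½) λ.
λ = 2 n t / (m + ½). The fifth-longest wavelength is m = 4: λ = 2 × 2.08 × 765 / 4.50 = 707 nm.

707 nm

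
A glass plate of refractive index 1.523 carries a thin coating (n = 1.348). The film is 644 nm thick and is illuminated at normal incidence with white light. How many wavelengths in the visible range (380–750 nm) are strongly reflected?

Top surface (1.0 → 1.348): reflection off a higher-index medium gives a half-wave phase shift.
Ray reflecting at the bottom interface goes from n = 1.348 toward n = 1.523: a half-wave phase shift.
The two reflections carry the same phase change, so no net offset.
With no net inversion, constructive interference in reflection requires 2 n t = m λ.
λ = 2 n t / m = 1736 / m nm.
m=2: 868 nm (IR); m=3: 579 nm (visible); m=4: 434 nm (visible); m=5: 347 nm (UV).

2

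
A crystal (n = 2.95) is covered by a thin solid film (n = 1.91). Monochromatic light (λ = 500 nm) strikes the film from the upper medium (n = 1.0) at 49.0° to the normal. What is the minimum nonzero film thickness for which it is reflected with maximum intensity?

142 nm

At the upper boundary (n = 1.0 to n = 1.91) the reflected ray undergoes a half-wave phase shift.
At the lower boundary (n = 1.91 to n = 2.95) the reflected ray undergoes a half-wave phase shift.
The two reflections carry the same phase change, so no net offset.
With no net inversion, constructive interference in reflection requires 2 n t cos θ_r = m λ.
Snell's law: 1.0 sin 49.0° = 1.91 sin θ_r → sin θ_r = 0.395, cos θ_r = 0.919.
Minimum nonzero at m = 1: t = λ / (2 n cos θ_r) = 500 / (2 × 1.91 × 0.919) = 142 nm.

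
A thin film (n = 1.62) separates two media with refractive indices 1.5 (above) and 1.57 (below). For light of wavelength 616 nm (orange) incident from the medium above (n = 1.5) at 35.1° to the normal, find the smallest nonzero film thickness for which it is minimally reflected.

Ray reflecting at the top interface goes from n = 1.5 toward n = 1.62: a half-wave phase shift.
Bottom surface (1.62 → 1.57): reflection off a lower-index medium gives no phase shift.
The two reflections differ by half a wavelength.
For weak reflection here: 2 n t cos θ_r = m λ.
Snell's law: 1.5 sin 35.1° = 1.62 sin θ_r → sin θ_r = 0.532, cos θ_r = 0.846.
Minimum nonzero at m = 1: t = λ / (2 n cos θ_r) = 616 / (2 × 1.62 × 0.846) = 225 nm.

225 nm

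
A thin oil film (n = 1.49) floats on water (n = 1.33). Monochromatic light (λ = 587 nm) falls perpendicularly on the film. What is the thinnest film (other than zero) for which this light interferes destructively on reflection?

At the upper boundary (n = 1.0 to n = 1.49) the reflected ray undergoes a half-wave phase shift.
Ray reflecting at the bottom interface goes from n = 1.49 toward n = 1.33: no phase shift.
Exactly one π shift → a net half-wave offset.
For minimum reflection here: 2 n t = m λ.
Minimum nonzero at m = 1: t = λ / (2 n) = 587 / (2 × 1.49) = 197 nm.

197 nm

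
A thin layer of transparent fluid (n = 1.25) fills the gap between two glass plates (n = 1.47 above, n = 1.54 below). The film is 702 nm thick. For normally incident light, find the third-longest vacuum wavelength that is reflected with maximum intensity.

702 nm

Top surface (1.47 → 1.25): reflection off a lower-index medium gives no phase shift.
At the lower boundary (n = 1.25 to n = 1.54) the reflected ray undergoes a half-wave phase shift.
The two reflections differ by half a wavelength.
With one net inversion, constructive interference in reflection requires 2 n t = (m + ½) λ.
λ = 2 n t / (m + ½). The third-longest wavelength is m = 2: λ = 2 × 1.25 × 702 / 2.50 = 702 nm.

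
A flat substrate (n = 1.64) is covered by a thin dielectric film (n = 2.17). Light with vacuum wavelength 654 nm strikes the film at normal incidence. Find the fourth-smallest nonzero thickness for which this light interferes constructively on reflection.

At the upper boundary (n = 1.0 to n = 2.17) the reflected ray undergoes a half-wave phase shift.
Ray reflecting at the bottom interface goes from n = 2.17 toward n = 1.64: no phase shift.
Net: one phase inversion between the two reflected rays.
With one net inversion, constructive interference in reflection requires 2 n t = (m + ½) λ.
The fourth-smallest nonzero thickness corresponds to m = 3: t = (m + ½) λ / (2 n) = 3.50 × 654 / (2 × 2.17) = 527 nm.

527 nm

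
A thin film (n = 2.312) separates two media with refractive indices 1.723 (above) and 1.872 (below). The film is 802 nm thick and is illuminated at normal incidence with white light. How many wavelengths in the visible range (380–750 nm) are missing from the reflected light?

5

At the upper boundary (n = 1.723 to n = 2.312) the reflected ray undergoes a half-wave phase shift.
At the lower boundary (n = 2.312 to n = 1.872) the reflected ray undergoes no phase shift.
Net: one phase inversion between the two reflected rays.
So the condition for destructive reflection is 2 n t = m λ.
λ = 2 n t / m = 3708 / m nm.
m=4: 927 nm (IR); m=5: 742 nm (visible); m=6: 618 nm (visible); m=7: 530 nm (visible); m=8: 464 nm (visible); m=9: 412 nm (visible); m=10: 371 nm (UV).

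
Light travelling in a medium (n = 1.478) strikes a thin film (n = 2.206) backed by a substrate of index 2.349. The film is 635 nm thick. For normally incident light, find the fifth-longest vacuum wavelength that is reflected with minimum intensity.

623 nm

Ray reflecting at the top interface goes from n = 1.478 toward n = 2.206: a half-wave phase shift.
At the lower boundary (n = 2.206 to n = 2.349) the reflected ray undergoes a half-wave phase shift.
Zero or two π shifts → no net half-wave offset.
So the condition for destructive reflection is 2 n t = (m + ½) λ.
λ = 2 n t / (m + ½). The fifth-longest wavelength is m = 4: λ = 2 × 2.206 × 635 / 4.50 = 623 nm.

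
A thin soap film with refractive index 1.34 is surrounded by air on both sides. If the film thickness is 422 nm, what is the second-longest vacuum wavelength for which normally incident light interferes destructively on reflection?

At the upper boundary (n = 1.0 to n = 1.34) the reflected ray undergoes a half-wave phase shift.
Ray reflecting at the bottom interface goes from n = 1.34 toward n = 1.0: no phase shift.
The two reflections differ by half a wavelength.
For minimum reflection here: 2 n t = m λ.
λ = 2 n t / m. The second-longest wavelength is m = 2: λ = 2 × 1.34 × 422 / 2.00 = 565 nm.

565 nm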